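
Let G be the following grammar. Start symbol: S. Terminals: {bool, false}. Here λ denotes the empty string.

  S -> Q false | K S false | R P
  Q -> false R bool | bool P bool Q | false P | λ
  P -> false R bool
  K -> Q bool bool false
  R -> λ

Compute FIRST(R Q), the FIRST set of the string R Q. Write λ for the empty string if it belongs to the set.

{λ, bool, false}

FIRST(Q) = {λ, bool, false}
FIRST(P) = {false}
FIRST(R) = {λ}
FIRST(K) = {bool, false}  (via Q bool bool false)
FIRST(S) = {bool, false}  (via Q false, K S false, R P)
FIRST(R Q): take FIRST of each symbol in turn, carrying on past any symbol whose FIRST contains λ; result {λ, bool, false}.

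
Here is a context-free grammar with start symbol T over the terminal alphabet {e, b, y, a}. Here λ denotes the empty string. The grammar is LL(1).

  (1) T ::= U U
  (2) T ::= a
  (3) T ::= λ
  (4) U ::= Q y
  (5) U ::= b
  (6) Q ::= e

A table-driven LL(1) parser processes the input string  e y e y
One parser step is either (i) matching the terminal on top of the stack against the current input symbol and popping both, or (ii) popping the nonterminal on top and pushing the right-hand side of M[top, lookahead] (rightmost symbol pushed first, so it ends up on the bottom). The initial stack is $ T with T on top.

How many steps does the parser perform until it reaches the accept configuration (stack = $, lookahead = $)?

step 1: stack=$ T  input=e y e y $  — expand T ::= U U
step 2: stack=$ U U  input=e y e y $  — expand U ::= Q y
step 3: stack=$ U y Q  input=e y e y $  — expand Q ::= e
step 4: stack=$ U y e  input=e y e y $  — match e
step 5: stack=$ U y  input=y e y $  — match y
step 6: stack=$ U  input=e y $  — expand U ::= Q y
step 7: stack=$ y Q  input=e y $  — expand Q ::= e
step 8: stack=$ y e  input=e y $  — match e
step 9: stack=$ y  input=y $  — match y
Accept reached after 9 steps.

9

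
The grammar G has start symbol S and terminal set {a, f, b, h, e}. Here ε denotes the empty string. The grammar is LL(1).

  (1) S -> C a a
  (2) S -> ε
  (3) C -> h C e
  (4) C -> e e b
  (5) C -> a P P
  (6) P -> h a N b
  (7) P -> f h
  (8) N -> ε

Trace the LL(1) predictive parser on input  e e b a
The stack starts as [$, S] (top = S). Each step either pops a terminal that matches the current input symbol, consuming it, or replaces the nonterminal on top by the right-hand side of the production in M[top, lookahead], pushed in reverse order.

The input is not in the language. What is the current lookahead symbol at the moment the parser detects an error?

step 1: stack=$ S  input=e e b a $  — expand S -> C a a
step 2: stack=$ a a C  input=e e b a $  — expand C -> e e b
step 3: stack=$ a a b e e  input=e e b a $  — match e
step 4: stack=$ a a b e  input=e b a $  — match e
step 5: stack=$ a a b  input=b a $  — match b
step 6: stack=$ a a  input=a $  — match a
step 7: stack=$ a  input=$  — error: top is terminal a but lookahead is $

$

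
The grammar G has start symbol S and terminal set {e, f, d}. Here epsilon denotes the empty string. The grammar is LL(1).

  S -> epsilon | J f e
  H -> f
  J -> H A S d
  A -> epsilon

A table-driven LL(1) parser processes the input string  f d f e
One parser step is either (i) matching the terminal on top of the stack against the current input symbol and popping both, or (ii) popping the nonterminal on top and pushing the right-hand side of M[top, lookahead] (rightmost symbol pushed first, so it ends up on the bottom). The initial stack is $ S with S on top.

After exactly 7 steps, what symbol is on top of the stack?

f

     Stack          Input      Action
  1  $ S            f d f e $  expand S -> J f e
  2  $ e f J        f d f e $  expand J -> H A S d
  3  $ e f d S A H  f d f e $  expand H -> f
  4  $ e f d S A f  f d f e $  match f
  5  $ e f d S A    d f e $    expand A -> epsilon
  6  $ e f d S      d f e $    expand S -> epsilon
  7  $ e f d        d f e $    match d
Stack after step 7: $ e f (top = f).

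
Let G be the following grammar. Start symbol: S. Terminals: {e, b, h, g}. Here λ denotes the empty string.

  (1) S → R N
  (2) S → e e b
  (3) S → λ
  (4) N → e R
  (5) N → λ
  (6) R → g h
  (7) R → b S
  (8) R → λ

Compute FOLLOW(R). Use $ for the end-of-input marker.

FIRST(N): from N→e R we get {e}; from N→λ we get {λ}. So FIRST(N) = {λ, e}.
FIRST(R): from R→g h we get {g}; from R→b S we get {b}; from R→λ we get {λ}. So FIRST(R) = {λ, b, g}.
FIRST(S): from S→R N we get {λ, b, e, g}; from S→e e b we get {e}; from S→λ we get {λ}. So FIRST(S) = {λ, b, e, g}.
FOLLOW(S) includes $ since S is the start symbol.
FOLLOW(S): in R→b S, the suffix after S is empty, so FOLLOW(S) ⊇ FOLLOW(R) = {$, e}. Thus FOLLOW(S) = {$, e}.
FOLLOW(N): in S→R N, the suffix after N is empty, so FOLLOW(N) ⊇ FOLLOW(S) = {$, e}. Thus FOLLOW(N) = {$, e}.
FOLLOW(R): in S→R N, R is followed by N with FIRST {λ, e}; in S→R N, the suffix after R is nullable, so FOLLOW(R) ⊇ FOLLOW(S) = {$, e}; in N→e R, the suffix after R is empty, so FOLLOW(R) ⊇ FOLLOW(N) = {$, e}. Thus FOLLOW(R) = {$, e}.

{$, e}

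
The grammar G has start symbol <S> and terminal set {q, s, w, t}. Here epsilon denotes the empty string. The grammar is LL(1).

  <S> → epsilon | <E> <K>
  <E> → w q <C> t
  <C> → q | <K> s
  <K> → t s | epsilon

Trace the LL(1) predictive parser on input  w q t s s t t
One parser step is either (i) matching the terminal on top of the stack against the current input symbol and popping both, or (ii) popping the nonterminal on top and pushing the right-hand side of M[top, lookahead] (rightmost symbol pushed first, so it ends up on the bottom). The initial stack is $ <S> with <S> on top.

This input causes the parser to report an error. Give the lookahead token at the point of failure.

$

step 1: stack=$ <S>  input=w q t s s t t $  — expand <S> → <E> <K>
step 2: stack=$ <K> <E>  input=w q t s s t t $  — expand <E> → w q <C> t
step 3: stack=$ <K> t <C> q w  input=w q t s s t t $  — match w
step 4: stack=$ <K> t <C> q  input=q t s s t t $  — match q
step 5: stack=$ <K> t <C>  input=t s s t t $  — expand <C> → <K> s
step 6: stack=$ <K> t s <K>  input=t s s t t $  — expand <K> → t s
step 7: stack=$ <K> t s s t  input=t s s t t $  — match t
step 8: stack=$ <K> t s s  input=s s t t $  — match s
step 9: stack=$ <K> t s  input=s t t $  — match s
step 10: stack=$ <K> t  input=t t $  — match t
step 11: stack=$ <K>  input=t $  — expand <K> → t s
step 12: stack=$ s t  input=t $  — match t
step 13: stack=$ s  input=$  — error: top is terminal s but lookahead is $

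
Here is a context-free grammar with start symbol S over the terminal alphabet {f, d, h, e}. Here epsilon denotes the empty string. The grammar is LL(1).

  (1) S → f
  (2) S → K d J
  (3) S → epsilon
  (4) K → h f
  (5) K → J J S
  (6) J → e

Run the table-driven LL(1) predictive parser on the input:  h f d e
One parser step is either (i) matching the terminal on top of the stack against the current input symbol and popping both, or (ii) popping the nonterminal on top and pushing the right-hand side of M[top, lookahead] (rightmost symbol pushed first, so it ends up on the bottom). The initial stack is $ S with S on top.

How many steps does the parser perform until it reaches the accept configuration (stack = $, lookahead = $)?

7

step 1: stack=$ S  input=h f d e $  — expand S → K d J
step 2: stack=$ J d K  input=h f d e $  — expand K → h f
step 3: stack=$ J d f h  input=h f d e $  — match h
step 4: stack=$ J d f  input=f d e $  — match f
step 5: stack=$ J d  input=d e $  — match d
step 6: stack=$ J  input=e $  — expand J → e
step 7: stack=$ e  input=e $  — match e
Accept reached after 7 steps.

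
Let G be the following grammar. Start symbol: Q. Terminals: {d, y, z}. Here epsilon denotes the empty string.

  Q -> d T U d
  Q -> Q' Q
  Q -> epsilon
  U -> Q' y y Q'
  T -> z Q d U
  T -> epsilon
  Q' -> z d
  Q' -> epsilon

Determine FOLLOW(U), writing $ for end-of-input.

FIRST(T) = {epsilon, z}
FIRST(Q') = {epsilon, z}
FIRST(Q) = {epsilon, d, z}  (via Q' Q)
FIRST(U) = {y, z}  (via Q' y y Q')
FOLLOW(Q) includes $ since Q is the start symbol.
FOLLOW(Q): in Q->Q' Q, the suffix after Q is empty (adds nothing new); in T->z Q d U, Q is followed by d U with FIRST {d}. Thus FOLLOW(Q) = {$, d}.
FOLLOW(T): in Q->d T U d, T is followed by U d with FIRST {y, z}. Thus FOLLOW(T) = {y, z}.
FOLLOW(U): in Q->d T U d, U is followed by d with FIRST {d}; in T->z Q d U, the suffix after U is empty, so FOLLOW(U) ⊇ FOLLOW(T) = {y, z}. Thus FOLLOW(U) = {d, y, z}.
FOLLOW(Q'): in Q->Q' Q, Q' is followed by Q with FIRST {epsilon, d, z}; in Q->Q' Q, the suffix after Q' is nullable, so FOLLOW(Q') ⊇ FOLLOW(Q) = {$, d}; in U->Q' y y Q' (occurrence 1), Q' is followed by y y Q' with FIRST {y}; in U->Q' y y Q' (occurrence 2), the suffix after Q' is empty, so FOLLOW(Q') ⊇ FOLLOW(U) = {d, y, z}. Thus FOLLOW(Q') = {$, d, y, z}.

{d, y, z}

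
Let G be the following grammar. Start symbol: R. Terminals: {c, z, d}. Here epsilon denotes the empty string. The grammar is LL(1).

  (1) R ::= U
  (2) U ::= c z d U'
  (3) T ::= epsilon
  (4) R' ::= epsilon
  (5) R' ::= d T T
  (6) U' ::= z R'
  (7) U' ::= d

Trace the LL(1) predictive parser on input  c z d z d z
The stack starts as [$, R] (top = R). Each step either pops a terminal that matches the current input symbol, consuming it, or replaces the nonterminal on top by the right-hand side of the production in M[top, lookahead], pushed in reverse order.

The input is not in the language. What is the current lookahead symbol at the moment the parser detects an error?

z

      Stack       Input          Action
   1  $ R         c z d z d z $  expand R ::= U
   2  $ U         c z d z d z $  expand U ::= c z d U'
   3  $ U' d z c  c z d z d z $  match c
   4  $ U' d z    z d z d z $    match z
   5  $ U' d      d z d z $      match d
   6  $ U'        z d z $        expand U' ::= z R'
   7  $ R' z      z d z $        match z
   8  $ R'        d z $          expand R' ::= d T T
   9  $ T T d     d z $          match d
  10  $ T T       z $            error: M[T, z] is empty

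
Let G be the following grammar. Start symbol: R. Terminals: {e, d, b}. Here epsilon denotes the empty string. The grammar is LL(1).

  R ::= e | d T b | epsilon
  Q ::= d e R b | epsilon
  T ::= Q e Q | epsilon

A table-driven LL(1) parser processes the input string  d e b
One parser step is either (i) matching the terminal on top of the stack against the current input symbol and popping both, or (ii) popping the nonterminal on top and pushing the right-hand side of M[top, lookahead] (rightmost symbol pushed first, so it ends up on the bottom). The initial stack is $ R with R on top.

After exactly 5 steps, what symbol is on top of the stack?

step 1: stack=$ R  input=d e b $  — expand R ::= d T b
step 2: stack=$ b T d  input=d e b $  — match d
step 3: stack=$ b T  input=e b $  — expand T ::= Q e Q
step 4: stack=$ b Q e Q  input=e b $  — expand Q ::= epsilon
step 5: stack=$ b Q e  input=e b $  — match e
Stack after step 5: $ b Q (top = Q).

Q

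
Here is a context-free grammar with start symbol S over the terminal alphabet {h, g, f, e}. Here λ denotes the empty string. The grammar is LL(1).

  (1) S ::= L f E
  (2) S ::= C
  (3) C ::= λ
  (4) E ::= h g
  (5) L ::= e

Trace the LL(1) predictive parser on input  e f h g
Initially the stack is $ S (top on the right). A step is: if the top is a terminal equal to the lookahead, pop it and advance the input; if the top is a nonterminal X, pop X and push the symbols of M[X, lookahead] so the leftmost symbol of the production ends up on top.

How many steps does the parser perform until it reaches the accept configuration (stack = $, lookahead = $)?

     Stack    Input      Action
  1  $ S      e f h g $  expand S ::= L f E
  2  $ E f L  e f h g $  expand L ::= e
  3  $ E f e  e f h g $  match e
  4  $ E f    f h g $    match f
  5  $ E      h g $      expand E ::= h g
  6  $ g h    h g $      match h
  7  $ g      g $        match g
Accept reached after 7 steps.

7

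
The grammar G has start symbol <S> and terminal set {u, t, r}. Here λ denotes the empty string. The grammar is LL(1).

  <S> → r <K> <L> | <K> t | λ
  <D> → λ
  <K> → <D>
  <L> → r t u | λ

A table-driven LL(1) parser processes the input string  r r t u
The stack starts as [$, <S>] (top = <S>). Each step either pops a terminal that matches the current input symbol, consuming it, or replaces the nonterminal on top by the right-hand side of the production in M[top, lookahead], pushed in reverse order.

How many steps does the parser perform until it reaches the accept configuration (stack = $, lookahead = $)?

step 1: stack=$ <S>  input=r r t u $  — expand <S> → r <K> <L>
step 2: stack=$ <L> <K> r  input=r r t u $  — match r
step 3: stack=$ <L> <K>  input=r t u $  — expand <K> → <D>
step 4: stack=$ <L> <D>  input=r t u $  — expand <D> → λ
step 5: stack=$ <L>  input=r t u $  — expand <L> → r t u
step 6: stack=$ u t r  input=r t u $  — match r
step 7: stack=$ u t  input=t u $  — match t
step 8: stack=$ u  input=u $  — match u
Accept reached after 8 steps.

8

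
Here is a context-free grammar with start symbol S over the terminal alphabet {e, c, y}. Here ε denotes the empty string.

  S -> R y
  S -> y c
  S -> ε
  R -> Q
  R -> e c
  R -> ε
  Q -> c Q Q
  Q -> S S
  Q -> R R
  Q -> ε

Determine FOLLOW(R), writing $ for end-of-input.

{c, e, y}

FIRST(S): from S->R y we get {c, e, y}; from S->y c we get {y}; from S->ε we get {ε}. So FIRST(S) = {ε, c, e, y}.
FIRST(R): from R->Q we get {ε, c, e, y}; from R->e c we get {e}; from R->ε we get {ε}. So FIRST(R) = {ε, c, e, y}.
FIRST(Q): from Q->c Q Q we get {c}; from Q->S S we get {ε, c, e, y}; from Q->R R we get {ε, c, e, y}; from Q->ε we get {ε}. So FIRST(Q) = {ε, c, e, y}.
FOLLOW(S) includes $ since S is the start symbol.
FOLLOW(S): in Q->S S (occurrence 1), S is followed by S with FIRST {ε, c, e, y}; in Q->S S (occurrence 1), the suffix after S is nullable, so FOLLOW(S) ⊇ FOLLOW(Q) = {c, e, y}; in Q->S S (occurrence 2), the suffix after S is empty, so FOLLOW(S) ⊇ FOLLOW(Q) = {c, e, y}. Thus FOLLOW(S) = {$, c, e, y}.
FOLLOW(R): in S->R y, R is followed by y with FIRST {y}; in Q->R R (occurrence 1), R is followed by R with FIRST {ε, c, e, y}; in Q->R R (occurrence 1), the suffix after R is nullable, so FOLLOW(R) ⊇ FOLLOW(Q) = {c, e, y}; in Q->R R (occurrence 2), the suffix after R is empty, so FOLLOW(R) ⊇ FOLLOW(Q) = {c, e, y}. Thus FOLLOW(R) = {c, e, y}.
FOLLOW(Q): in R->Q, the suffix after Q is empty, so FOLLOW(Q) ⊇ FOLLOW(R) = {c, e, y}; in Q->c Q Q (occurrence 1), Q is followed by Q with FIRST {ε, c, e, y}; in Q->c Q Q (occurrence 1), the suffix after Q is nullable (adds nothing new); in Q->c Q Q (occurrence 2), the suffix after Q is empty (adds nothing new). Thus FOLLOW(Q) = {c, e, y}.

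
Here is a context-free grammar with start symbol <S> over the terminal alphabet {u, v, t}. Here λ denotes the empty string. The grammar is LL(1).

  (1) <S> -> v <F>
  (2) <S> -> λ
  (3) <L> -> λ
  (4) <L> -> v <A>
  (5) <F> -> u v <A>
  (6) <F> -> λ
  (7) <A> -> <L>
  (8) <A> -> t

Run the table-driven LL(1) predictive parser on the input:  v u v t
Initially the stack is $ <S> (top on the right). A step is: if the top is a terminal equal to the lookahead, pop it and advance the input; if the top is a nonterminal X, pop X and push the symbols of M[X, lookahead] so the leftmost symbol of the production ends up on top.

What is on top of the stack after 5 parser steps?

<A>

step 1: stack=$ <S>  input=v u v t $  — expand <S> -> v <F>
step 2: stack=$ <F> v  input=v u v t $  — match v
step 3: stack=$ <F>  input=u v t $  — expand <F> -> u v <A>
step 4: stack=$ <A> v u  input=u v t $  — match u
step 5: stack=$ <A> v  input=v t $  — match v
Stack after step 5: $ <A> (top = <A>).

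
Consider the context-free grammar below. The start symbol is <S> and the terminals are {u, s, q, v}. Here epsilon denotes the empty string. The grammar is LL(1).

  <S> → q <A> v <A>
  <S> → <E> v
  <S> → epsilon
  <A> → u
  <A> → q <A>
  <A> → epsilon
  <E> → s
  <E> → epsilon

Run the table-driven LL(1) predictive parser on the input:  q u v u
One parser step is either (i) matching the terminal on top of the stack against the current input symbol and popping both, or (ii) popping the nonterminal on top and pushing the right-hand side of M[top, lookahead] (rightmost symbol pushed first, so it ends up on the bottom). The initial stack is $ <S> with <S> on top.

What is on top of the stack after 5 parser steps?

step 1: stack=$ <S>  input=q u v u $  — expand <S> → q <A> v <A>
step 2: stack=$ <A> v <A> q  input=q u v u $  — match q
step 3: stack=$ <A> v <A>  input=u v u $  — expand <A> → u
step 4: stack=$ <A> v u  input=u v u $  — match u
step 5: stack=$ <A> v  input=v u $  — match v
Stack after step 5: $ <A> (top = <A>).

<A>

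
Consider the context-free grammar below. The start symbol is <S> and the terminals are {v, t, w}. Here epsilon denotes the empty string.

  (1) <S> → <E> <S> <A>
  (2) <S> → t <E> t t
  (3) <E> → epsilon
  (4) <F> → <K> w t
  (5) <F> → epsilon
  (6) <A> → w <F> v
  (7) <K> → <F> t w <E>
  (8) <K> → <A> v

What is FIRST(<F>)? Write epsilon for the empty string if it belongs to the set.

{epsilon, t, w}

FIRST(<E>) = {epsilon}
FIRST(<A>) = {w}
FIRST(<S>) = {t}  (via <E> <S> <A>)
FIRST(<F>) = {epsilon, t, w}  (via <K> w t)
FIRST(<K>) = {t, w}  (via <F> t w <E>, <A> v)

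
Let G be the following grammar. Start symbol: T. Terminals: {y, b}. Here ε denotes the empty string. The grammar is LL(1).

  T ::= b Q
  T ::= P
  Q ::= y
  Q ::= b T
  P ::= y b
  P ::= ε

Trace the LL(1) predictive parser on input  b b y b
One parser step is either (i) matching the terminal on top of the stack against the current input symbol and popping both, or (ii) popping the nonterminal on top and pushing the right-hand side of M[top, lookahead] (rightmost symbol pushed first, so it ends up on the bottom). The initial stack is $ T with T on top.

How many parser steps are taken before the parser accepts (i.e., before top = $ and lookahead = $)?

     Stack  Input      Action
  1  $ T    b b y b $  expand T ::= b Q
  2  $ Q b  b b y b $  match b
  3  $ Q    b y b $    expand Q ::= b T
  4  $ T b  b y b $    match b
  5  $ T    y b $      expand T ::= P
  6  $ P    y b $      expand P ::= y b
  7  $ b y  y b $      match y
  8  $ b    b $        match b
Accept reached after 8 steps.

8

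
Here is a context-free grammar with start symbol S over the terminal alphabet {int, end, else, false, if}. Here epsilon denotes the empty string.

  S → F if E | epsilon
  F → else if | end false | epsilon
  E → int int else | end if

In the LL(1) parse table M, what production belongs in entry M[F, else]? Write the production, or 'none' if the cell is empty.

FIRST(F): from F→else if we get {else}; from F→end false we get {end}; from F→epsilon we get {epsilon}. So FIRST(F) = {epsilon, else, end}.
FIRST(E): from E→int int else we get {int}; from E→end if we get {end}. So FIRST(E) = {end, int}.
FIRST(S): from S→F if E we get {else, end, if}; from S→epsilon we get {epsilon}. So FIRST(S) = {epsilon, else, end, if}.
FOLLOW(S) includes $ since S is the start symbol.
FOLLOW(F): in S→F if E, F is followed by if E with FIRST {if}. Thus FOLLOW(F) = {if}.
For F → else if: FIRST(else if) = {else}, so it goes in M[F, t] for t ∈ {else}.
For F → end false: FIRST(end false) = {end}, so it goes in M[F, t] for t ∈ {end}.
For F → epsilon: FIRST(epsilon) = {epsilon}, so it goes in M[F, t] for t ∈ {}; since epsilon ∈ FIRST, also for every t ∈ FOLLOW(F) = {if}.

F → else if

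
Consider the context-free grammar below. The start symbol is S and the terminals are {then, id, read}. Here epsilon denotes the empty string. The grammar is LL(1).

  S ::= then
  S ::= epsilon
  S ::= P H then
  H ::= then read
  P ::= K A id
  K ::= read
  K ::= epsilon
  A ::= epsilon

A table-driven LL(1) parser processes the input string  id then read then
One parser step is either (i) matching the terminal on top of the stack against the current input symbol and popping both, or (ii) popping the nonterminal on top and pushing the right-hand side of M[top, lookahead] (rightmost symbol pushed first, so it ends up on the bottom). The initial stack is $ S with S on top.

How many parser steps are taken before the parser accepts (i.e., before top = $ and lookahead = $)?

step 1: stack=$ S  input=id then read then $  — expand S ::= P H then
step 2: stack=$ then H P  input=id then read then $  — expand P ::= K A id
step 3: stack=$ then H id A K  input=id then read then $  — expand K ::= epsilon
step 4: stack=$ then H id A  input=id then read then $  — expand A ::= epsilon
step 5: stack=$ then H id  input=id then read then $  — match id
step 6: stack=$ then H  input=then read then $  — expand H ::= then read
step 7: stack=$ then read then  input=then read then $  — match then
step 8: stack=$ then read  input=read then $  — match read
step 9: stack=$ then  input=then $  — match then
Accept reached after 9 steps.

9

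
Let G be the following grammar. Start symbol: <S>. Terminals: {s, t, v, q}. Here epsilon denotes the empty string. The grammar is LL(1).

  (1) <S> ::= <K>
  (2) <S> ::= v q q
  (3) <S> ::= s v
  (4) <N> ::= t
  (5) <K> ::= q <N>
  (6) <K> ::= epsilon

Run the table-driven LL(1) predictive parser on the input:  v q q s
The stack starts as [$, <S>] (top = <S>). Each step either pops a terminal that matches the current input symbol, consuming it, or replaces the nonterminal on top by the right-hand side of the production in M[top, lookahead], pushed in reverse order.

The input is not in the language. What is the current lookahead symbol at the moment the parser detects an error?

     Stack    Input      Action
  1  $ <S>    v q q s $  expand <S> ::= v q q
  2  $ q q v  v q q s $  match v
  3  $ q q    q q s $    match q
  4  $ q      q s $      match q
  5  $        s $        error: stack empty but input remains

s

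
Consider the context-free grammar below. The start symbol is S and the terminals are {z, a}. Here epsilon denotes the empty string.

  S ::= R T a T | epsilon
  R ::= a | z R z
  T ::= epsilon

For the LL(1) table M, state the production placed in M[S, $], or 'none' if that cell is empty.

FIRST(R): from R::=a we get {a}; from R::=z R z we get {z}. So FIRST(R) = {a, z}.
FIRST(T): from T::=epsilon we get {epsilon}. So FIRST(T) = {epsilon}.
FIRST(S): from S::=R T a T we get {a, z}; from S::=epsilon we get {epsilon}. So FIRST(S) = {epsilon, a, z}.
FOLLOW(S) includes $ since S is the start symbol.
FOLLOW(S): S appears on no right-hand side. Thus FOLLOW(S) = {$}.
For S ::= R T a T: FIRST(R T a T) = {a, z}, so it goes in M[S, t] for t ∈ {a, z}.
For S ::= epsilon: FIRST(epsilon) = {epsilon}, so it goes in M[S, t] for t ∈ {}; since epsilon ∈ FIRST, also for every t ∈ FOLLOW(S) = {$}.

S ::= epsilon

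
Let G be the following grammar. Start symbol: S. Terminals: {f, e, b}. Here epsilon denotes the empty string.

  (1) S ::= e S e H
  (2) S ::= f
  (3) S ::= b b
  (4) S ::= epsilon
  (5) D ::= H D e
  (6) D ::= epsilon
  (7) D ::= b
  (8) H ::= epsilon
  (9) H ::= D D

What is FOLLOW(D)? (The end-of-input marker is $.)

{$, b, e}

FIRST(S): from S::=e S e H we get {e}; from S::=f we get {f}; from S::=b b we get {b}; from S::=epsilon we get {epsilon}. So FIRST(S) = {epsilon, b, e, f}.
FIRST(D): from D::=H D e we get {b, e}; from D::=epsilon we get {epsilon}; from D::=b we get {b}. So FIRST(D) = {epsilon, b, e}.
FIRST(H): from H::=epsilon we get {epsilon}; from H::=D D we get {epsilon, b, e}. So FIRST(H) = {epsilon, b, e}.
FOLLOW(S) includes $ since S is the start symbol.
FOLLOW(S): in S::=e S e H, S is followed by e H with FIRST {e}. Thus FOLLOW(S) = {$, e}.
FOLLOW(H): in S::=e S e H, the suffix after H is empty, so FOLLOW(H) ⊇ FOLLOW(S) = {$, e}; in D::=H D e, H is followed by D e with FIRST {b, e}. Thus FOLLOW(H) = {$, b, e}.
FOLLOW(D): in D::=H D e, D is followed by e with FIRST {e}; in H::=D D (occurrence 1), D is followed by D with FIRST {epsilon, b, e}; in H::=D D (occurrence 1), the suffix after D is nullable, so FOLLOW(D) ⊇ FOLLOW(H) = {$, b, e}; in H::=D D (occurrence 2), the suffix after D is empty, so FOLLOW(D) ⊇ FOLLOW(H) = {$, b, e}. Thus FOLLOW(D) = {$, b, e}.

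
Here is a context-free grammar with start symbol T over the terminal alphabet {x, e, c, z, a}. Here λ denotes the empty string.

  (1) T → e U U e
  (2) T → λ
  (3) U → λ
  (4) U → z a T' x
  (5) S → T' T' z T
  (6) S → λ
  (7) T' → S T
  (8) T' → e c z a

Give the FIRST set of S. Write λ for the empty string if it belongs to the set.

FIRST(T): from T→e U U e we get {e}; from T→λ we get {λ}. So FIRST(T) = {λ, e}.
FIRST(U): from U→λ we get {λ}; from U→z a T' x we get {z}. So FIRST(U) = {λ, z}.
FIRST(S): from S→T' T' z T we get {e, z}; from S→λ we get {λ}. So FIRST(S) = {λ, e, z}.
FIRST(T'): from T'→S T we get {λ, e, z}; from T'→e c z a we get {e}. So FIRST(T') = {λ, e, z}.

{λ, e, z}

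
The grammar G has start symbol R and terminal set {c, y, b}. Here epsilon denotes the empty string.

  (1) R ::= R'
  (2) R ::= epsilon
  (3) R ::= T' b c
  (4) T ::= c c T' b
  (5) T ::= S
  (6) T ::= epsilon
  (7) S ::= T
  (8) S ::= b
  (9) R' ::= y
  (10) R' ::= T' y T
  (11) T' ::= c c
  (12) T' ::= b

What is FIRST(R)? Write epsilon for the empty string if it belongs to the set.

FIRST(T'): from T'::=c c we get {c}; from T'::=b we get {b}. So FIRST(T') = {b, c}.
FIRST(R'): from R'::=y we get {y}; from R'::=T' y T we get {b, c}. So FIRST(R') = {b, c, y}.
FIRST(R): from R::=R' we get {b, c, y}; from R::=epsilon we get {epsilon}; from R::=T' b c we get {b, c}. So FIRST(R) = {epsilon, b, c, y}.
FIRST(T): from T::=c c T' b we get {c}; from T::=S we get {epsilon, b, c}; from T::=epsilon we get {epsilon}. So FIRST(T) = {epsilon, b, c}.
FIRST(S): from S::=T we get {epsilon, b, c}; from S::=b we get {b}. So FIRST(S) = {epsilon, b, c}.

{epsilon, b, c, y}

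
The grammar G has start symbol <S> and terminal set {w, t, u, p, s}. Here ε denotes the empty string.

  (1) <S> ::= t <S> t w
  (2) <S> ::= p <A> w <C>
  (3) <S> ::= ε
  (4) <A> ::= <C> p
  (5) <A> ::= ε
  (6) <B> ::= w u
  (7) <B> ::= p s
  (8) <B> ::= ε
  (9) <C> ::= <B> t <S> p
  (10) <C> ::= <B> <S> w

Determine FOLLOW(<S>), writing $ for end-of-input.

FIRST(<S>) = {ε, p, t}
FIRST(<B>) = {ε, p, w}
FIRST(<C>) = {p, t, w}  (via <B> t <S> p, <B> <S> w)
FIRST(<A>) = {ε, p, t, w}  (via <C> p)
FOLLOW(<S>) includes $ since <S> is the start symbol.
FOLLOW(<S>): in <S>::=t <S> t w, <S> is followed by t w with FIRST {t}; in <C>::=<B> t <S> p, <S> is followed by p with FIRST {p}; in <C>::=<B> <S> w, <S> is followed by w with FIRST {w}. Thus FOLLOW(<S>) = {$, p, t, w}.
FOLLOW(<A>): in <S>::=p <A> w <C>, <A> is followed by w <C> with FIRST {w}. Thus FOLLOW(<A>) = {w}.
FOLLOW(<B>): in <C>::=<B> t <S> p, <B> is followed by t <S> p with FIRST {t}; in <C>::=<B> <S> w, <B> is followed by <S> w with FIRST {p, t, w}. Thus FOLLOW(<B>) = {p, t, w}.
FOLLOW(<C>): in <S>::=p <A> w <C>, the suffix after <C> is empty, so FOLLOW(<C>) ⊇ FOLLOW(<S>) = {$, p, t, w}; in <A>::=<C> p, <C> is followed by p with FIRST {p}. Thus FOLLOW(<C>) = {$, p, t, w}.

{$, p, t, w}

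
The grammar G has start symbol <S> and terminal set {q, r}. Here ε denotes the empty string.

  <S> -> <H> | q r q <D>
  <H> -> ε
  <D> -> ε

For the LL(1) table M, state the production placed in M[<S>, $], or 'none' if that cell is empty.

FIRST(<H>) = {ε}
FIRST(<D>) = {ε}
FIRST(<S>) = {ε, q}  (via <H>)
FOLLOW(<S>) includes $ since <S> is the start symbol.
FOLLOW(<S>): <S> appears on no right-hand side. Thus FOLLOW(<S>) = {$}.
For <S> -> <H>: FIRST(<H>) = {ε}, so it goes in M[<S>, t] for t ∈ {}; since ε ∈ FIRST, also for every t ∈ FOLLOW(<S>) = {$}.
For <S> -> q r q <D>: FIRST(q r q <D>) = {q}, so it goes in M[<S>, t] for t ∈ {q}.

<S> -> <H>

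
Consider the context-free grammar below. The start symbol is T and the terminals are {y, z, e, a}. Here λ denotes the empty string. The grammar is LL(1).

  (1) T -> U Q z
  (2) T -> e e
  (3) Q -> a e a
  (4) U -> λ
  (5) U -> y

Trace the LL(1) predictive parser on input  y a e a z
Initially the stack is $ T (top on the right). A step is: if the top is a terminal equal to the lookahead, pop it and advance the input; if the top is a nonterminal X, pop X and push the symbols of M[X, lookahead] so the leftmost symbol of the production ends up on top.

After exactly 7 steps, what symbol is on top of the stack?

z

step 1: stack=$ T  input=y a e a z $  — expand T -> U Q z
step 2: stack=$ z Q U  input=y a e a z $  — expand U -> y
step 3: stack=$ z Q y  input=y a e a z $  — match y
step 4: stack=$ z Q  input=a e a z $  — expand Q -> a e a
step 5: stack=$ z a e a  input=a e a z $  — match a
step 6: stack=$ z a e  input=e a z $  — match e
step 7: stack=$ z a  input=a z $  — match a
Stack after step 7: $ z (top = z).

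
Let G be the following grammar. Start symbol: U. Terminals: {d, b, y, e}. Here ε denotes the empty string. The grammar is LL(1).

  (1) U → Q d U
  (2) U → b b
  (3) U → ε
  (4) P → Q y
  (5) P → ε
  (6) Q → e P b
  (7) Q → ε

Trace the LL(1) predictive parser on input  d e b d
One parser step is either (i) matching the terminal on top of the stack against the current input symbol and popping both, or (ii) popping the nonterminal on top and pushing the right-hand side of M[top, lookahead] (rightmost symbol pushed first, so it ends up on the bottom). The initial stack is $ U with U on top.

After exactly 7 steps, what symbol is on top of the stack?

b

     Stack        Input      Action
  1  $ U          d e b d $  expand U → Q d U
  2  $ U d Q      d e b d $  expand Q → ε
  3  $ U d        d e b d $  match d
  4  $ U          e b d $    expand U → Q d U
  5  $ U d Q      e b d $    expand Q → e P b
  6  $ U d b P e  e b d $    match e
  7  $ U d b P    b d $      expand P → ε
Stack after step 7: $ U d b (top = b).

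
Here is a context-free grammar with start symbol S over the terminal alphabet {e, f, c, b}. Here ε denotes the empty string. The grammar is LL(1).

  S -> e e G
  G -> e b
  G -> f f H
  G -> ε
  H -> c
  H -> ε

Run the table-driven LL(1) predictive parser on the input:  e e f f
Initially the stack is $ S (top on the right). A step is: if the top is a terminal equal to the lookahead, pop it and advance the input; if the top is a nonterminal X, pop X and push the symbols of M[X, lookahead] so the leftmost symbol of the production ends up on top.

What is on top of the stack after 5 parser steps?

f

     Stack    Input      Action
  1  $ S      e e f f $  expand S -> e e G
  2  $ G e e  e e f f $  match e
  3  $ G e    e f f $    match e
  4  $ G      f f $      expand G -> f f H
  5  $ H f f  f f $      match f
Stack after step 5: $ H f (top = f).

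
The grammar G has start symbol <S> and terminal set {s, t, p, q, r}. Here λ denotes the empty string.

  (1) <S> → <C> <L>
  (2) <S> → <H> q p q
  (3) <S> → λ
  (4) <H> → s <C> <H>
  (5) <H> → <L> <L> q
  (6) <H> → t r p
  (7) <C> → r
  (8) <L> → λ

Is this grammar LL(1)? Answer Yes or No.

FIRST(<S>) = {λ, q, r, s, t}
FIRST(<H>) = {q, s, t}
FIRST(<C>) = {r}
FIRST(<L>) = {λ}
FOLLOW(<S>) = {$}
FOLLOW(<H>) = {q}
FOLLOW(<C>) = {$, q, s, t}
FOLLOW(<L>) = {$, q}
Each cell of M receives at most one production.

Yes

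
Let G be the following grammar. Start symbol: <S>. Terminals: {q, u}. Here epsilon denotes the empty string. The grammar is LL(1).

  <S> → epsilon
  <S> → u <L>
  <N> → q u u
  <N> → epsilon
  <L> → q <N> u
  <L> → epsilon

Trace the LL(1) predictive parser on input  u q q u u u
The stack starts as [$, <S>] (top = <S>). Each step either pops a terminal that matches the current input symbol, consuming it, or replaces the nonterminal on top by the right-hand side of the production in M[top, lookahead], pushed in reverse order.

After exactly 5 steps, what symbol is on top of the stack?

q

     Stack      Input          Action
  1  $ <S>      u q q u u u $  expand <S> → u <L>
  2  $ <L> u    u q q u u u $  match u
  3  $ <L>      q q u u u $    expand <L> → q <N> u
  4  $ u <N> q  q q u u u $    match q
  5  $ u <N>    q u u u $      expand <N> → q u u
Stack after step 5: $ u u u q (top = q).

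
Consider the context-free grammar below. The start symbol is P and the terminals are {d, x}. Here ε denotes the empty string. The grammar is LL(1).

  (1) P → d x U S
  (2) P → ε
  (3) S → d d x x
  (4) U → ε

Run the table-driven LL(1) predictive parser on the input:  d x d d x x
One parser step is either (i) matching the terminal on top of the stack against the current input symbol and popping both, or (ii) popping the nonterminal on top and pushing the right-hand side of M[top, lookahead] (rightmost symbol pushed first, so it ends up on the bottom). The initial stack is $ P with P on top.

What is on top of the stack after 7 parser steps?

x

step 1: stack=$ P  input=d x d d x x $  — expand P → d x U S
step 2: stack=$ S U x d  input=d x d d x x $  — match d
step 3: stack=$ S U x  input=x d d x x $  — match x
step 4: stack=$ S U  input=d d x x $  — expand U → ε
step 5: stack=$ S  input=d d x x $  — expand S → d d x x
step 6: stack=$ x x d d  input=d d x x $  — match d
step 7: stack=$ x x d  input=d x x $  — match d
Stack after step 7: $ x x (top = x).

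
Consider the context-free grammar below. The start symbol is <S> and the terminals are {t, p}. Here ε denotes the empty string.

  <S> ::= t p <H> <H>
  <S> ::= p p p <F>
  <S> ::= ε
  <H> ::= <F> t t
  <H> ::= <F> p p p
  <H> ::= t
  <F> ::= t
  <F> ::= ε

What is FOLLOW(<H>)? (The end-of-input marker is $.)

FIRST(<S>): from <S>::=t p <H> <H> we get {t}; from <S>::=p p p <F> we get {p}; from <S>::=ε we get {ε}. So FIRST(<S>) = {ε, p, t}.
FIRST(<F>): from <F>::=t we get {t}; from <F>::=ε we get {ε}. So FIRST(<F>) = {ε, t}.
FIRST(<H>): from <H>::=<F> t t we get {t}; from <H>::=<F> p p p we get {p, t}; from <H>::=t we get {t}. So FIRST(<H>) = {p, t}.
FOLLOW(<S>) includes $ since <S> is the start symbol.
FOLLOW(<S>): <S> appears on no right-hand side. Thus FOLLOW(<S>) = {$}.
FOLLOW(<H>): in <S>::=t p <H> <H> (occurrence 1), <H> is followed by <H> with FIRST {p, t}; in <S>::=t p <H> <H> (occurrence 2), the suffix after <H> is empty, so FOLLOW(<H>) ⊇ FOLLOW(<S>) = {$}. Thus FOLLOW(<H>) = {$, p, t}.
FOLLOW(<F>): in <S>::=p p p <F>, the suffix after <F> is empty, so FOLLOW(<F>) ⊇ FOLLOW(<S>) = {$}; in <H>::=<F> t t, <F> is followed by t t with FIRST {t}; in <H>::=<F> p p p, <F> is followed by p p p with FIRST {p}. Thus FOLLOW(<F>) = {$, p, t}.

{$, p, t}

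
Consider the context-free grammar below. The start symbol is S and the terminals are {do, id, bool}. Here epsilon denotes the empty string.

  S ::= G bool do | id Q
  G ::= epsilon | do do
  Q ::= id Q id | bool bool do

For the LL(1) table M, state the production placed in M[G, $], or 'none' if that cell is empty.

FIRST(G) = {epsilon, do}
FIRST(Q) = {bool, id}
FIRST(S) = {bool, do, id}  (via G bool do)
FOLLOW(S) includes $ since S is the start symbol.
FOLLOW(G): in S::=G bool do, G is followed by bool do with FIRST {bool}. Thus FOLLOW(G) = {bool}.
For G ::= epsilon: FIRST(epsilon) = {epsilon}, so it goes in M[G, t] for t ∈ {}; since epsilon ∈ FIRST, also for every t ∈ FOLLOW(G) = {bool}.
For G ::= do do: FIRST(do do) = {do}, so it goes in M[G, t] for t ∈ {do}.
None of these place a production in M[G, $].

none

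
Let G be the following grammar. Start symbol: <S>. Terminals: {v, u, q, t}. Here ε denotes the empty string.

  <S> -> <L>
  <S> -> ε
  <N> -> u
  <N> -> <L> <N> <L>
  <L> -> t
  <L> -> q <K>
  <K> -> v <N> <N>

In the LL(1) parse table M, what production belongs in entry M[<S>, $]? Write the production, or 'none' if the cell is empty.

<S> -> ε

FIRST(<L>): from <L>->t we get {t}; from <L>->q <K> we get {q}. So FIRST(<L>) = {q, t}.
FIRST(<K>): from <K>->v <N> <N> we get {v}. So FIRST(<K>) = {v}.
FIRST(<S>): from <S>-><L> we get {q, t}; from <S>->ε we get {ε}. So FIRST(<S>) = {ε, q, t}.
FIRST(<N>): from <N>->u we get {u}; from <N>-><L> <N> <L> we get {q, t}. So FIRST(<N>) = {q, t, u}.
FOLLOW(<S>) includes $ since <S> is the start symbol.
FOLLOW(<S>): <S> appears on no right-hand side. Thus FOLLOW(<S>) = {$}.
For <S> -> <L>: FIRST(<L>) = {q, t}, so it goes in M[<S>, t] for t ∈ {q, t}.
For <S> -> ε: FIRST(ε) = {ε}, so it goes in M[<S>, t] for t ∈ {}; since ε ∈ FIRST, also for every t ∈ FOLLOW(<S>) = {$}.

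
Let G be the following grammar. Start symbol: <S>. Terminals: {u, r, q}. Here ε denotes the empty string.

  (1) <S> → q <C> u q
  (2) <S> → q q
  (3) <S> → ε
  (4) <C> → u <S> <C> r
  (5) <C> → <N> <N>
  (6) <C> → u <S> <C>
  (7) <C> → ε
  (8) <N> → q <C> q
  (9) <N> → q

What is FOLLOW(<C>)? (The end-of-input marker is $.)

FIRST(<S>): from <S>→q <C> u q we get {q}; from <S>→q q we get {q}; from <S>→ε we get {ε}. So FIRST(<S>) = {ε, q}.
FIRST(<N>): from <N>→q <C> q we get {q}; from <N>→q we get {q}. So FIRST(<N>) = {q}.
FIRST(<C>): from <C>→u <S> <C> r we get {u}; from <C>→<N> <N> we get {q}; from <C>→u <S> <C> we get {u}; from <C>→ε we get {ε}. So FIRST(<C>) = {ε, q, u}.
FOLLOW(<S>) includes $ since <S> is the start symbol.
FOLLOW(<C>): in <S>→q <C> u q, <C> is followed by u q with FIRST {u}; in <C>→u <S> <C> r, <C> is followed by r with FIRST {r}; in <C>→u <S> <C>, the suffix after <C> is empty (adds nothing new); in <N>→q <C> q, <C> is followed by q with FIRST {q}. Thus FOLLOW(<C>) = {q, r, u}.
FOLLOW(<S>): in <C>→u <S> <C> r, <S> is followed by <C> r with FIRST {q, r, u}; in <C>→u <S> <C>, <S> is followed by <C> with FIRST {ε, q, u}; in <C>→u <S> <C>, the suffix after <S> is nullable, so FOLLOW(<S>) ⊇ FOLLOW(<C>) = {q, r, u}. Thus FOLLOW(<S>) = {$, q, r, u}.
FOLLOW(<N>): in <C>→<N> <N> (occurrence 1), <N> is followed by <N> with FIRST {q}; in <C>→<N> <N> (occurrence 2), the suffix after <N> is empty, so FOLLOW(<N>) ⊇ FOLLOW(<C>) = {q, r, u}. Thus FOLLOW(<N>) = {q, r, u}.

{q, r, u}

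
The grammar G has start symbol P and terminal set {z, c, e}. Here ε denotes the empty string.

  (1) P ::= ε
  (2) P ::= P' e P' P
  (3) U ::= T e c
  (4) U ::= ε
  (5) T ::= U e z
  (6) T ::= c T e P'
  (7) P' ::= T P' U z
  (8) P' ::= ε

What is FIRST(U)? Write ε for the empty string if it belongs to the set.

{ε, c, e}

FIRST(P) = {ε, c, e}  (via P' e P' P)
FIRST(U) = {ε, c, e}  (via T e c)
FIRST(T) = {c, e}  (via U e z)
FIRST(P') = {ε, c, e}  (via T P' U z)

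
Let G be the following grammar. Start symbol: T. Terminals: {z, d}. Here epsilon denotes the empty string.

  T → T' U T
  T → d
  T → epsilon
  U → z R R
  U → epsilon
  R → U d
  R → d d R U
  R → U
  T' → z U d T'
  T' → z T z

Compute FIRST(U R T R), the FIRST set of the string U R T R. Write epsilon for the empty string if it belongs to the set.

{epsilon, d, z}

FIRST(U): from U→z R R we get {z}; from U→epsilon we get {epsilon}. So FIRST(U) = {epsilon, z}.
FIRST(T'): from T'→z U d T' we get {z}; from T'→z T z we get {z}. So FIRST(T') = {z}.
FIRST(T): from T→T' U T we get {z}; from T→d we get {d}; from T→epsilon we get {epsilon}. So FIRST(T) = {epsilon, d, z}.
FIRST(R): from R→U d we get {d, z}; from R→d d R U we get {d}; from R→U we get {epsilon, z}. So FIRST(R) = {epsilon, d, z}.
FIRST(U R T R): take FIRST of each symbol in turn, carrying on past any symbol whose FIRST contains epsilon; result {epsilon, d, z}.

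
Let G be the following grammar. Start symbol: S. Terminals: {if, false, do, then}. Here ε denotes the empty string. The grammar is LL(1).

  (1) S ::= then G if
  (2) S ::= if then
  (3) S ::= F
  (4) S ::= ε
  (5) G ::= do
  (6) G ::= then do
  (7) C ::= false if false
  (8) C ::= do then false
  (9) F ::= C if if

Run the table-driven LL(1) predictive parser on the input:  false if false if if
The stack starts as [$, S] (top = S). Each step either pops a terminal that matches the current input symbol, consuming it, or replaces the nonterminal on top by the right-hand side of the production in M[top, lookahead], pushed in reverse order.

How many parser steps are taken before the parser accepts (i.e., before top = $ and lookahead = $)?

     Stack                   Input                   Action
  1  $ S                     false if false if if $  expand S ::= F
  2  $ F                     false if false if if $  expand F ::= C if if
  3  $ if if C               false if false if if $  expand C ::= false if false
  4  $ if if false if false  false if false if if $  match false
  5  $ if if false if        if false if if $        match if
  6  $ if if false           false if if $           match false
  7  $ if if                 if if $                 match if
  8  $ if                    if $                    match if
Accept reached after 8 steps.

8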